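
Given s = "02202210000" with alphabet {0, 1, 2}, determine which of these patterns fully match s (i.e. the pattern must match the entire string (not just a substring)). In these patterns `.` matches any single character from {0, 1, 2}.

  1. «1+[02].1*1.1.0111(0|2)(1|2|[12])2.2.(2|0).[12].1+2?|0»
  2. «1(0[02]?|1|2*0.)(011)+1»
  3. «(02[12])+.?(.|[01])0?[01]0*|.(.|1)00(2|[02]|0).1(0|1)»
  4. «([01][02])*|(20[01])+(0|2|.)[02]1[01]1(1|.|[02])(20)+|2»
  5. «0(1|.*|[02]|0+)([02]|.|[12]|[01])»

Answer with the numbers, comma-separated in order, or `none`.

1 → no match
2 → no match — must start with "1"
3 → match
4 → no match
5 → match

3, 5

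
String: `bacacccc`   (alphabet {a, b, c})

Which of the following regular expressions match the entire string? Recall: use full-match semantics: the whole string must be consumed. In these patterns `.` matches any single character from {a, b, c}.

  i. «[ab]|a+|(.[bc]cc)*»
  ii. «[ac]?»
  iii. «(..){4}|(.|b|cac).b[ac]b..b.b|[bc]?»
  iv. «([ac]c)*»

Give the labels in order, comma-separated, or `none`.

iii

i → no match
ii → no match
iii → match
iv → no match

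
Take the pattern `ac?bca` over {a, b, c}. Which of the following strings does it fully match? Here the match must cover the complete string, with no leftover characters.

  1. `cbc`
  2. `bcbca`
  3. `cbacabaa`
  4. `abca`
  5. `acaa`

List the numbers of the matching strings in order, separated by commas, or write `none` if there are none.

4

1. `cbc` → no match — must start with `a`
2. `bcbca` → no match — must start with `a`
3. `cbacabaa` → no match — must start with `a`
4. `abca` → match
5. `acaa` → no match — must end with `bca`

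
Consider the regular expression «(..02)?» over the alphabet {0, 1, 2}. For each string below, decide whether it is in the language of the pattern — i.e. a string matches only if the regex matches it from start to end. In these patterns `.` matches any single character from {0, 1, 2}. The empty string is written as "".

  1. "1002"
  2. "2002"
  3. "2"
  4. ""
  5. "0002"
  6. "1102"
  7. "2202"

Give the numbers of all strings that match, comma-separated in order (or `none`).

1, 2, 4, 5, 6, 7

1 → match
2 → match
3 → no match
4 → match
5 → match
6 → match
7 → match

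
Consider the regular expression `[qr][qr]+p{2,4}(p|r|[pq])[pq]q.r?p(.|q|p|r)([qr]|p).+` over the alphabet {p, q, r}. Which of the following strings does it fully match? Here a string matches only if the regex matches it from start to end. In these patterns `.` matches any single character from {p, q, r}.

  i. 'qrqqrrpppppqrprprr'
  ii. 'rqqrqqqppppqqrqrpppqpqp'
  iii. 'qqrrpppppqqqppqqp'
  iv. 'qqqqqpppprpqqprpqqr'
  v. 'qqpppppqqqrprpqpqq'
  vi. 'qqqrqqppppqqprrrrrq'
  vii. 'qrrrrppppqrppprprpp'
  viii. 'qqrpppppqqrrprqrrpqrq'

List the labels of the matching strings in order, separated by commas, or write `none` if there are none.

i, iii, iv, v, vi, vii, viii

i → match
ii → no match
iii → match
iv → match
v → match
vi → match
vii → match
viii → match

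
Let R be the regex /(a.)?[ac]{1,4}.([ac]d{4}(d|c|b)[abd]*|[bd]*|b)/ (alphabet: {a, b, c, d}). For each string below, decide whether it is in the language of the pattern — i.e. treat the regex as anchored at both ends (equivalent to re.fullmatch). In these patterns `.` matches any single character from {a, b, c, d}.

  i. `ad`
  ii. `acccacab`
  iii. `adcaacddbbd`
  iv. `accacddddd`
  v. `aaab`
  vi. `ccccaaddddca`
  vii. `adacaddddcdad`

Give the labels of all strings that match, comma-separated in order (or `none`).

i, ii, iii, iv, v, vi, vii

i → match
ii → match
iii → match
iv → match
v → match
vi → match
vii → match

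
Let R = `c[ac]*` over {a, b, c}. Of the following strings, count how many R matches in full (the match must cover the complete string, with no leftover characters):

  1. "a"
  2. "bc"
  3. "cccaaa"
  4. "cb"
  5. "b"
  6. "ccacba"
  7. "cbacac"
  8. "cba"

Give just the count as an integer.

1 → no match — must start with "c"
2 → no match — must start with "c"
3 → match
4 → no match
5 → no match — must start with "c"
6 → no match
7 → no match
8 → no match
Total matched: 1

1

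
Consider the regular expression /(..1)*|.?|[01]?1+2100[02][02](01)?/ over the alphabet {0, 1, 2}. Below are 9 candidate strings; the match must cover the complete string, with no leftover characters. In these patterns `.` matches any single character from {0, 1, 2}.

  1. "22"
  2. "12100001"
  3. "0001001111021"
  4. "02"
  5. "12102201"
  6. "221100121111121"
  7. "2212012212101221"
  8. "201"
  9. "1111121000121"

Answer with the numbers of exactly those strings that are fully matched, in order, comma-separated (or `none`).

1 → no match
2 → no match
3 → no match
4 → no match
5 → no match
6 → no match
7 → no match
8 → match
9 → no match

8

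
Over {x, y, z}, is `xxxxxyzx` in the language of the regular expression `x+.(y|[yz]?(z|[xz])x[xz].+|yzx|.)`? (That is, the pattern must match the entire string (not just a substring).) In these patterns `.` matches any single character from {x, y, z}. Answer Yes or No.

Yes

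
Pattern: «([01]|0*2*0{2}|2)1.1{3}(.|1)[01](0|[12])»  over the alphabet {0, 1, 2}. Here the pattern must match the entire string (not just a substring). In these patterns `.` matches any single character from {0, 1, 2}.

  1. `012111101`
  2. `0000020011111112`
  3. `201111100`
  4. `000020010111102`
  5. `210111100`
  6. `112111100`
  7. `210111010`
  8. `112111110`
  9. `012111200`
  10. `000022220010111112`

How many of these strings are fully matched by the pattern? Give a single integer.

1. `012111101` → match
2 → match
3. `201111100` → no match
4 → match
5. `210111100` → match
6. `112111100` → match
7. `210111010` → match
8. `112111110` → match
9. `012111200` → match
10 → match
Total matched: 9

9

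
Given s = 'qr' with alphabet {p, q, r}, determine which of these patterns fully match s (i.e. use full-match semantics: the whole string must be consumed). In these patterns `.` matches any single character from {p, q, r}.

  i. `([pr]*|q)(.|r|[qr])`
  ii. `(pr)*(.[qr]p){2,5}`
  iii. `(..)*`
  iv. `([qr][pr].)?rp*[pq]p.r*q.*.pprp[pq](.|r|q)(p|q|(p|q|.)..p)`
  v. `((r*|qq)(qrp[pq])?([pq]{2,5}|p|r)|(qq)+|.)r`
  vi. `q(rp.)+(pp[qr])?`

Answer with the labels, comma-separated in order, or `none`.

i, iii, v

i → match
ii → no match — must end with 'p'
iii → match
iv → no match
v → match
vi → no match — must start with 'qrp'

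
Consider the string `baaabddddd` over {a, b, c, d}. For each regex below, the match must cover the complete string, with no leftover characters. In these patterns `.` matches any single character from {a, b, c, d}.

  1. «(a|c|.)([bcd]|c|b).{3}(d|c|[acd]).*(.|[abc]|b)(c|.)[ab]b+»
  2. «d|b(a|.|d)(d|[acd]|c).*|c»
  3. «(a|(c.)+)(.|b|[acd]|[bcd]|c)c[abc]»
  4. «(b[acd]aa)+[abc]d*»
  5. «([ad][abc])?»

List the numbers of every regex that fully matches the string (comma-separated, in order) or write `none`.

1 → no match — must end with `b`
2 → match
3 → no match
4 → match
5 → no match

2, 4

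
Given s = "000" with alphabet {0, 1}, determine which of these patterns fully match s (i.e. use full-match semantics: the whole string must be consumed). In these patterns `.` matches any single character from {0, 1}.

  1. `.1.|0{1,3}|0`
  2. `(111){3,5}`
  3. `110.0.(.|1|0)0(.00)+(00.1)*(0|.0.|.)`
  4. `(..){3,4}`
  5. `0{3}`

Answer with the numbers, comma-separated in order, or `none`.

1, 5

1 → match
2 → no match — must start with "111"
3 → no match — must start with "110"
4 → no match
5 → match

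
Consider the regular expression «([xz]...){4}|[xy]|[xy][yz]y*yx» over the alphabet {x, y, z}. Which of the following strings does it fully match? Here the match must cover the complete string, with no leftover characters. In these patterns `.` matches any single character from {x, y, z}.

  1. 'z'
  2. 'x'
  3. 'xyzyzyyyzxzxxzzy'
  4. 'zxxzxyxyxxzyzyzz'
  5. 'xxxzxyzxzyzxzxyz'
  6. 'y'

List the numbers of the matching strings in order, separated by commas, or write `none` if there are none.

1 → no match
2 → match
3 → match
4 → match
5 → match
6 → match

2, 3, 4, 5, 6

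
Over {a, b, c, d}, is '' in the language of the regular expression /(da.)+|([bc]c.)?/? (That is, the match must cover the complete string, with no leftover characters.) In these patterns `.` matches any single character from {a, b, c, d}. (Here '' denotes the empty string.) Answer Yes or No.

Yes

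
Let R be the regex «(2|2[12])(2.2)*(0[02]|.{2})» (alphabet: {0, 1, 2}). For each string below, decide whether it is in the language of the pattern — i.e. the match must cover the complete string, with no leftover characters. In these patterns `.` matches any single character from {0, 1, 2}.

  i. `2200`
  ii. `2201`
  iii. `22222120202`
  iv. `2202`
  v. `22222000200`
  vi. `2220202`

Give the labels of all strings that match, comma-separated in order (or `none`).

i, ii, iv, vi

i → match
ii → match
iii → no match
iv → match
v → no match
vi → match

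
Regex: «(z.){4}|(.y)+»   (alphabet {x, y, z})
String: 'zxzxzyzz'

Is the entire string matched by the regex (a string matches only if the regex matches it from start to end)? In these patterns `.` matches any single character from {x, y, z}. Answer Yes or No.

Yes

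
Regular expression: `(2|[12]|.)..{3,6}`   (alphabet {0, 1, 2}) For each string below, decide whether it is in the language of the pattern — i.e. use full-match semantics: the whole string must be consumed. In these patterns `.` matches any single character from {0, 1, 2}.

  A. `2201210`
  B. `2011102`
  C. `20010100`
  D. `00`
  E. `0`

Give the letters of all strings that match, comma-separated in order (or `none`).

A. `2201210` → match
B. `2011102` → match
C. `20010100` → match
D. `00` → no match
E. `0` → no match

A, B, C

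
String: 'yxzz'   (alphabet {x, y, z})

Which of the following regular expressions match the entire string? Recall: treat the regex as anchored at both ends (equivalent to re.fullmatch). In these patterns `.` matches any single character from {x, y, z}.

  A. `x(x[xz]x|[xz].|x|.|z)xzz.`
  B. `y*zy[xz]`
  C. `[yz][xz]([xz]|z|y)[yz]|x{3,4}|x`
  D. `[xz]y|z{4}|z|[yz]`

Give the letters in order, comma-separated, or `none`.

A → no match — must start with 'x'
B → no match
C → match
D → no match

C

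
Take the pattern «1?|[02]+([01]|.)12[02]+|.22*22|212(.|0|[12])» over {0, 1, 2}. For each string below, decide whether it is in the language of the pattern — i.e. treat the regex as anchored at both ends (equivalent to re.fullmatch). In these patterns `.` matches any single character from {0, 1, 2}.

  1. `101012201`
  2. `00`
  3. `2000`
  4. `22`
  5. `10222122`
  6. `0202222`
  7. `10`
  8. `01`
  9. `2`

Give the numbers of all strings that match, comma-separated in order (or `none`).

1 → no match
2 → no match
3 → no match
4 → no match
5 → no match
6 → no match
7 → no match
8 → no match
9 → no match

none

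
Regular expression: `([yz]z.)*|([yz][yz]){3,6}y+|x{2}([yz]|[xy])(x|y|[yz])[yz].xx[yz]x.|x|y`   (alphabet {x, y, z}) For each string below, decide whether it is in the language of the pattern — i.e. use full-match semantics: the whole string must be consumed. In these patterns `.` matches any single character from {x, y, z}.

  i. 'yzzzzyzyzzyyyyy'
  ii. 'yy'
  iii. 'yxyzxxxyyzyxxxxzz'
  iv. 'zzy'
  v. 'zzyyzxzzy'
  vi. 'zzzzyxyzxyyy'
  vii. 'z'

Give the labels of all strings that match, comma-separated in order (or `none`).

i → match
ii → no match
iii → no match
iv → match
v → match
vi → no match
vii → no match

i, iv, v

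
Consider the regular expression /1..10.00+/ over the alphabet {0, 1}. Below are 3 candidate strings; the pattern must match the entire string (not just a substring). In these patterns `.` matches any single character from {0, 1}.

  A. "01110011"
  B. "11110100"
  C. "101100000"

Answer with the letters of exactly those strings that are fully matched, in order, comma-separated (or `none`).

B, C

A → no match — must start with "1"
B → match
C → match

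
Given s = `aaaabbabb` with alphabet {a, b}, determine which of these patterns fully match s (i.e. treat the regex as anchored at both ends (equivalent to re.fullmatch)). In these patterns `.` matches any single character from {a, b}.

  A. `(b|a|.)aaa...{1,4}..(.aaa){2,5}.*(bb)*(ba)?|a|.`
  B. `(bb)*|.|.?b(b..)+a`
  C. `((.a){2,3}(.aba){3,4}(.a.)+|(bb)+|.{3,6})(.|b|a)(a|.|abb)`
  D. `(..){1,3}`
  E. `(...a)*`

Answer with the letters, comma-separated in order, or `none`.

A → no match
B → no match
C → match
D → no match
E → no match

C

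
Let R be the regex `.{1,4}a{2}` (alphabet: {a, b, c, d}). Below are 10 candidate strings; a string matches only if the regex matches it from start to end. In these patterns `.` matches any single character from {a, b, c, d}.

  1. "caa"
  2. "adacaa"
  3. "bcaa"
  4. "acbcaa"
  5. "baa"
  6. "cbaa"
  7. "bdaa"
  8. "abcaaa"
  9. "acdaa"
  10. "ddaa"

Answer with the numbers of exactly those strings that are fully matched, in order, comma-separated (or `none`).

1, 2, 3, 4, 5, 6, 7, 8, 9, 10

1. "caa" → match
2. "adacaa" → match
3. "bcaa" → match
4. "acbcaa" → match
5. "baa" → match
6. "cbaa" → match
7. "bdaa" → match
8. "abcaaa" → match
9. "acdaa" → match
10. "ddaa" → match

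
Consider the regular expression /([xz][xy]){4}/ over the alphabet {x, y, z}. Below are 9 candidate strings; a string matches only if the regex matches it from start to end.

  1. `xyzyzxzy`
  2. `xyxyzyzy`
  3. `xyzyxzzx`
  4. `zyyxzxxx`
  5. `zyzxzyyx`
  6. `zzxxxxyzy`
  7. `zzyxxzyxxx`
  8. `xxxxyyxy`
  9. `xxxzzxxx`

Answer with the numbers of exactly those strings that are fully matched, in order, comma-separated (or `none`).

1 → match
2 → match
3 → no match
4 → no match
5 → no match
6 → no match
7 → no match
8 → no match
9 → no match

1, 2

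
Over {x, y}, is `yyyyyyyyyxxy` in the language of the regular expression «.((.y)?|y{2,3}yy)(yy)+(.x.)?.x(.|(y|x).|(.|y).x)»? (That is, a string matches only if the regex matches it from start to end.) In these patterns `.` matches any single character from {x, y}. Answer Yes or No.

Yes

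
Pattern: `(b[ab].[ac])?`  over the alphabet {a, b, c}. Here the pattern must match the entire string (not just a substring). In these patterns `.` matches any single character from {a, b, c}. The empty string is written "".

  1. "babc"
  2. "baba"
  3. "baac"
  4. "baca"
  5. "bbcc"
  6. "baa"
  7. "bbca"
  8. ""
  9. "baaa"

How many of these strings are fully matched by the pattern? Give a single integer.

8

1. "babc" → match
2. "baba" → match
3. "baac" → match
4. "baca" → match
5. "bbcc" → match
6. "baa" → no match
7. "bbca" → match
8. "" → match
9. "baaa" → match
Total matched: 8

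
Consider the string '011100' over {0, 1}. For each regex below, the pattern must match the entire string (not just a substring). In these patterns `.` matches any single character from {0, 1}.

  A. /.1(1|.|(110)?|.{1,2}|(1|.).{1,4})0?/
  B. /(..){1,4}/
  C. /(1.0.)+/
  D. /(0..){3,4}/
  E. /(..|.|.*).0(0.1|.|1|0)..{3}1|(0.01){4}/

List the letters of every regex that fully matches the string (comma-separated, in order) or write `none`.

A → match
B → match
C → no match — must start with '1'
D → no match
E → no match

A, B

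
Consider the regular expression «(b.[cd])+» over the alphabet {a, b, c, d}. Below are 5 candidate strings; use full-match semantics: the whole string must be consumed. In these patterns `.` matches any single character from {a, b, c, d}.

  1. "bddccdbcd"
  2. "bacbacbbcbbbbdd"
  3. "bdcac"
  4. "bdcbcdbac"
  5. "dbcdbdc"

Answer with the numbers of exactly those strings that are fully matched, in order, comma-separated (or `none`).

1 → no match
2 → no match
3 → no match
4 → match
5 → no match — must start with "b"

4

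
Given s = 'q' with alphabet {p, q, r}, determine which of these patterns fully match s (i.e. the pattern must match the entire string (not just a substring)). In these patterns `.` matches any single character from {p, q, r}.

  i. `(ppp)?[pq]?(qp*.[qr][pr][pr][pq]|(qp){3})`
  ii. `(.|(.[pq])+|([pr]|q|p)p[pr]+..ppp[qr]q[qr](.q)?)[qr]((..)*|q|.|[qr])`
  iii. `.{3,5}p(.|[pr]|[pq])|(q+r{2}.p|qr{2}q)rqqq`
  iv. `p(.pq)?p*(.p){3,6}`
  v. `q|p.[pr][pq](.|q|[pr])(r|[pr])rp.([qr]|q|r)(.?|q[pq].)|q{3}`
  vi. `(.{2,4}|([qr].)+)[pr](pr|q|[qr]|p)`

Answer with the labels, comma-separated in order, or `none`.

v

i → no match
ii → no match
iii → no match
iv → no match — must start with 'p'
v → match
vi → no match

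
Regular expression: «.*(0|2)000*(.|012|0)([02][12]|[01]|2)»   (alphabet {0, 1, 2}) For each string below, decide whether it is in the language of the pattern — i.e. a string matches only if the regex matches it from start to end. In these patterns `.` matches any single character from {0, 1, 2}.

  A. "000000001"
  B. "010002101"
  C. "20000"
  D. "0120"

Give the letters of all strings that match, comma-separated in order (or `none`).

A, C

A → match
B → no match
C → match
D → no match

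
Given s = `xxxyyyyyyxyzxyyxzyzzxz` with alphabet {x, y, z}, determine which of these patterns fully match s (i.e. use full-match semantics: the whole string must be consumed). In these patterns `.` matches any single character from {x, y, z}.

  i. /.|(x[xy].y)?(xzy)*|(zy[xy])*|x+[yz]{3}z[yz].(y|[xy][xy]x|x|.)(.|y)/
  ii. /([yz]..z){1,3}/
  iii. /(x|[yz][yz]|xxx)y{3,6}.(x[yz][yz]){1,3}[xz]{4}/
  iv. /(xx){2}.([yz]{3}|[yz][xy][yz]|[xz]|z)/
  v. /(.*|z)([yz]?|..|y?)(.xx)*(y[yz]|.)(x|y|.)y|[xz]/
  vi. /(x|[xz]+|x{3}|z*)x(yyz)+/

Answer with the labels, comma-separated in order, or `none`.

iii

i → no match
ii → no match
iii → match
iv → no match
v → no match
vi → no match — must end with `yyz`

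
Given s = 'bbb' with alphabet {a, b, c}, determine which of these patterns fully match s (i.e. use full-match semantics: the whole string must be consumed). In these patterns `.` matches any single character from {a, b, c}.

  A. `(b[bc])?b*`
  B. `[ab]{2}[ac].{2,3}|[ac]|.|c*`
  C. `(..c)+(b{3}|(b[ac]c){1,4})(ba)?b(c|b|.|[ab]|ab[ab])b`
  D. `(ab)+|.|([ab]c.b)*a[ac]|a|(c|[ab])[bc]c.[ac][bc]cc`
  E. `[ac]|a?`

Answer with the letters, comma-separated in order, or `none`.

A → match
B → no match
C → no match
D → no match
E → no match

A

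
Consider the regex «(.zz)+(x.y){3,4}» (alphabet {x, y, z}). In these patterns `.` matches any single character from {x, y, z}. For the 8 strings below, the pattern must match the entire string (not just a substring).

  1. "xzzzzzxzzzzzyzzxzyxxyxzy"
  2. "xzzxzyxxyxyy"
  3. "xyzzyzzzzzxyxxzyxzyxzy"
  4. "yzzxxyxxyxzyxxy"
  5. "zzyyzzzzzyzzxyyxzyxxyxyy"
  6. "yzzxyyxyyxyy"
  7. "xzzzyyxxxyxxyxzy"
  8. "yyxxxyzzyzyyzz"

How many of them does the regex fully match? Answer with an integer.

1 → match
2 → match
3 → no match
4 → match
5 → no match
6 → match
7 → no match
8 → no match — must end with "y"
Total matched: 4

4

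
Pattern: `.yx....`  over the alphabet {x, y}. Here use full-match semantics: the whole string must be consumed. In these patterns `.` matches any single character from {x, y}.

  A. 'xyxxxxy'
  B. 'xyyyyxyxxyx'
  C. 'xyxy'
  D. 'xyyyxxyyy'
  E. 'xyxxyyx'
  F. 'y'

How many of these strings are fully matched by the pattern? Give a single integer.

A. 'xyxxxxy' → match
B. 'xyyyyxyxxyx' → no match
C. 'xyxy' → no match
D. 'xyyyxxyyy' → no match
E. 'xyxxyyx' → match
F. 'y' → no match
Total matched: 2

2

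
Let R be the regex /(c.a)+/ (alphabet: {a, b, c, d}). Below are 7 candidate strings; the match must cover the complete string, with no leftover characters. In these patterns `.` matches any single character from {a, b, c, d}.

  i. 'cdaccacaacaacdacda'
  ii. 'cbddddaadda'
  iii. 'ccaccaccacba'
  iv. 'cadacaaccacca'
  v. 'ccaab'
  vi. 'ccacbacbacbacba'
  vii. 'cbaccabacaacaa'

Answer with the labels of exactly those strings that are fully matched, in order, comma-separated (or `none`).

i, iii, vi

i → match
ii → no match
iii → match
iv → no match
v → no match — must end with 'a'
vi → match
vii → no match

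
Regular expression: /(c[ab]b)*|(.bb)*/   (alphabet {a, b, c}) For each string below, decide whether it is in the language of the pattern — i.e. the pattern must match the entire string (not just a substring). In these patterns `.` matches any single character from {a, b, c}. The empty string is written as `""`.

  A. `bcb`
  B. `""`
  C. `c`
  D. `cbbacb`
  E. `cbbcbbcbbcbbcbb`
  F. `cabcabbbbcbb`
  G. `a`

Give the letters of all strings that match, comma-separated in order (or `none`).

B, E

A. `bcb` → no match
B. `""` → match
C. `c` → no match
D. `cbbacb` → no match
E → match
F. `cabcabbbbcbb` → no match
G. `a` → no match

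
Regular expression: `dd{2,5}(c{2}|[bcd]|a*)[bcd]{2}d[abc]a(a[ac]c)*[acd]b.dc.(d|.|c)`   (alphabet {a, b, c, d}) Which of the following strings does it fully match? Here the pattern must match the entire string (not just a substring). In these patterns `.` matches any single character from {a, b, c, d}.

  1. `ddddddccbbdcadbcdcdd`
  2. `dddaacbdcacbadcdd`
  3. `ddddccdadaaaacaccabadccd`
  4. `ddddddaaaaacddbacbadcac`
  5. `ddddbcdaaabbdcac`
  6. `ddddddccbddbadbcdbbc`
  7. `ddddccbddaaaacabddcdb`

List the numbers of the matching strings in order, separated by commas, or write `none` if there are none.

1, 2, 4, 5, 7

1 → match
2 → match
3 → no match
4 → match
5 → match
6 → no match
7 → match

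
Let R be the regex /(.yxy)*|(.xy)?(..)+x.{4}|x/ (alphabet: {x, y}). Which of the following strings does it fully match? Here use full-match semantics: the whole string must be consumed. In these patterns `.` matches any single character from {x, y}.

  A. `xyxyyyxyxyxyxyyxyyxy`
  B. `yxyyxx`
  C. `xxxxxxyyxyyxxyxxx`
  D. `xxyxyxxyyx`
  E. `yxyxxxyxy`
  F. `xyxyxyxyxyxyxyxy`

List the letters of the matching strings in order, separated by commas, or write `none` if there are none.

A → no match
B → no match
C → match
D → match
E → match
F → match

C, D, E, F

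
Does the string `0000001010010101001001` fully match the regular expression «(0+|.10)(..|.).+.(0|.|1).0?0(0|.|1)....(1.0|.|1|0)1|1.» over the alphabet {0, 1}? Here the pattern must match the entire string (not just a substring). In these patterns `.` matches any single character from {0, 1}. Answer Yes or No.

Yes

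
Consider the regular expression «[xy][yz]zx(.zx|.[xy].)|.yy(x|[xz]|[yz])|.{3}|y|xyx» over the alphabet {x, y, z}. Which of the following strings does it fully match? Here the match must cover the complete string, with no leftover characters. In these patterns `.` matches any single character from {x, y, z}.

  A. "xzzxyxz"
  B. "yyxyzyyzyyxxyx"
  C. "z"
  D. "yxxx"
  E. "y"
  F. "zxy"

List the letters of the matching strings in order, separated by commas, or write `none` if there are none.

A → match
B → no match
C → no match
D → no match
E → match
F → match

A, E, F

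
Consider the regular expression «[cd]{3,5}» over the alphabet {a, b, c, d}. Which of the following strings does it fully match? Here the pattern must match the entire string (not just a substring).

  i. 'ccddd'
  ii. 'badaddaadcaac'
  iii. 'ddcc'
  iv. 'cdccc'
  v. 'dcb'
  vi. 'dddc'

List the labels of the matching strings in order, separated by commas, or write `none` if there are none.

i → match
ii → no match
iii → match
iv → match
v → no match
vi → match

i, iii, iv, vi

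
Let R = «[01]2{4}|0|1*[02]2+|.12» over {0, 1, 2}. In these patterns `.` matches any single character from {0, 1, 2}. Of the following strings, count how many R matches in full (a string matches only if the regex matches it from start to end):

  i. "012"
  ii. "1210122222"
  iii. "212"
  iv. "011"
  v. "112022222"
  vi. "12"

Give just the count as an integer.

2

i. "012" → match
ii. "1210122222" → no match
iii. "212" → match
iv. "011" → no match
v. "112022222" → no match
vi. "12" → no match
Total matched: 2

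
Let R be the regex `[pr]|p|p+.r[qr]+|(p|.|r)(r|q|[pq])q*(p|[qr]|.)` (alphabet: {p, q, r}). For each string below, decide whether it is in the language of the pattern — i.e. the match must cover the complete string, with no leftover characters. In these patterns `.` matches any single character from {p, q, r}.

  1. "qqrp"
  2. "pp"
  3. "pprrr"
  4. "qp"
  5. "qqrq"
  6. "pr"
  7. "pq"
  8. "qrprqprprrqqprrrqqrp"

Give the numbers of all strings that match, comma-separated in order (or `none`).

1. "qqrp" → no match
2. "pp" → no match
3. "pprrr" → match
4. "qp" → no match
5. "qqrq" → no match
6. "pr" → no match
7. "pq" → no match
8 → no match

3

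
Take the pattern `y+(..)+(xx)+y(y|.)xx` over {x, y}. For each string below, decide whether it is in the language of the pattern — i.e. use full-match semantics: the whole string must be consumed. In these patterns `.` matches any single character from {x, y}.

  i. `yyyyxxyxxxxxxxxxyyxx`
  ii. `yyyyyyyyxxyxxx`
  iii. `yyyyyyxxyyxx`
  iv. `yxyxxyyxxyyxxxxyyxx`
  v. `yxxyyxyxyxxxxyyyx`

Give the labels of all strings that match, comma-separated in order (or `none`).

i → match
ii → match
iii → match
iv → match
v → no match — must end with `xx`

i, ii, iii, iv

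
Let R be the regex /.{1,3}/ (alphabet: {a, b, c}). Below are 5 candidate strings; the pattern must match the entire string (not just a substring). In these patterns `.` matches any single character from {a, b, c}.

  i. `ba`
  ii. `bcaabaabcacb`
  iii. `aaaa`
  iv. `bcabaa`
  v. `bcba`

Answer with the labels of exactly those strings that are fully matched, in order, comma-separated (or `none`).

i

i. `ba` → match
ii. `bcaabaabcacb` → no match
iii. `aaaa` → no match
iv. `bcabaa` → no match
v. `bcba` → no match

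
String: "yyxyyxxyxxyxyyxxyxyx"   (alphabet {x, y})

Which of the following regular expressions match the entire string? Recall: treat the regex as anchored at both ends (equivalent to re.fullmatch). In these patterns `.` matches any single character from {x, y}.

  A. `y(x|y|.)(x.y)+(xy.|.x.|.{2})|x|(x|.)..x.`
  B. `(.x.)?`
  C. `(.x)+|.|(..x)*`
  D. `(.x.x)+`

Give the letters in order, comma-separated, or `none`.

A

A → match
B → no match
C → no match
D → no match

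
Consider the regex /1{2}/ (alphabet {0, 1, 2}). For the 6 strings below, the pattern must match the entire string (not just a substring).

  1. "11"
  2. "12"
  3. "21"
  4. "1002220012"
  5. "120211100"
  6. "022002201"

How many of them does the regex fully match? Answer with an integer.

1 → match
2 → no match — must end with "1"
3 → no match — must start with "1"
4 → no match — must end with "1"
5 → no match — must end with "1"
6 → no match — must start with "1"
Total matched: 1

1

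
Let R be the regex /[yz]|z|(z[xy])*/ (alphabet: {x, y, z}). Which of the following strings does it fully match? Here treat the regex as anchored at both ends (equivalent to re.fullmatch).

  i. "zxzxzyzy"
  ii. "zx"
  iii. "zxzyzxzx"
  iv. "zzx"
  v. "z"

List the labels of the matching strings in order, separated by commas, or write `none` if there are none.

i, ii, iii, v

i → match
ii → match
iii → match
iv → no match
v → match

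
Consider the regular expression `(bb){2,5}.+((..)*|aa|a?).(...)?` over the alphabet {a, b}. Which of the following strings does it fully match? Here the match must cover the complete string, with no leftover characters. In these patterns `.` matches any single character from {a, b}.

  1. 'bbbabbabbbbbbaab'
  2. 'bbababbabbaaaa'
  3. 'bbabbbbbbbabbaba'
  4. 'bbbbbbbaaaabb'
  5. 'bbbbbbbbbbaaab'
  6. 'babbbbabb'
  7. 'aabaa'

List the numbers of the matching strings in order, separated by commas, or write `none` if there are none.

4, 5

1 → no match
2 → no match
3 → no match
4 → match
5 → match
6 → no match — must start with 'bb'
7 → no match — must start with 'bb'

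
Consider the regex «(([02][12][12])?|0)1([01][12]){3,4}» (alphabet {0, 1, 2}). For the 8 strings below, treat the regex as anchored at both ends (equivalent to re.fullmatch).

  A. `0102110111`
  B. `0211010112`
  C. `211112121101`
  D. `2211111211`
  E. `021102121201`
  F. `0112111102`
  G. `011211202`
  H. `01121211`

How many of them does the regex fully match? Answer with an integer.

7

A → match
B → match
C → match
D → match
E → match
F → match
G → no match
H → match
Total matched: 7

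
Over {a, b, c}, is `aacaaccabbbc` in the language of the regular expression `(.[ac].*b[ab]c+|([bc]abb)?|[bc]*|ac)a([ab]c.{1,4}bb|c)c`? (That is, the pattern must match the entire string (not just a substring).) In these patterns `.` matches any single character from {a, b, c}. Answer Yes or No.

No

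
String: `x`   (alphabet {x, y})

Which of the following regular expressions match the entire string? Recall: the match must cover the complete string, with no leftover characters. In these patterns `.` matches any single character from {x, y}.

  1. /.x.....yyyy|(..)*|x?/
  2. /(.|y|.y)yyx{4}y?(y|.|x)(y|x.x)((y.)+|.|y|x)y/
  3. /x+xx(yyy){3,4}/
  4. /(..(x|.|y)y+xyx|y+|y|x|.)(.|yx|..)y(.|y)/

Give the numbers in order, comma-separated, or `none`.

1

1 → match
2 → no match — must end with `y`
3 → no match — must end with `yyy`
4 → no match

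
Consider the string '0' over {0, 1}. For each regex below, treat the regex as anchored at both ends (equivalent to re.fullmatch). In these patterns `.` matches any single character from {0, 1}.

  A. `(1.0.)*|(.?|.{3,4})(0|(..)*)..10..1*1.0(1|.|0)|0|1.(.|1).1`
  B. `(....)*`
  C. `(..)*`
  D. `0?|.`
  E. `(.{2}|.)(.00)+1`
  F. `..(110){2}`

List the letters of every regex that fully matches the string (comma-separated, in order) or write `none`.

A, D

A → match
B → no match
C → no match
D → match
E → no match — must end with '001'
F → no match — must end with '110'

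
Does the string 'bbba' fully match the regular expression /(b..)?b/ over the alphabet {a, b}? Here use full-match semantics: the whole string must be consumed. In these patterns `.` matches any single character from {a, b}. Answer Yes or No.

Every match must end with 'b', but 'bbba' does not.

No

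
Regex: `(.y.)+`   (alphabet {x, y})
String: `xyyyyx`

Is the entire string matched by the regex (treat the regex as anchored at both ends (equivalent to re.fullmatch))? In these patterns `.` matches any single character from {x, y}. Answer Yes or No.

Yes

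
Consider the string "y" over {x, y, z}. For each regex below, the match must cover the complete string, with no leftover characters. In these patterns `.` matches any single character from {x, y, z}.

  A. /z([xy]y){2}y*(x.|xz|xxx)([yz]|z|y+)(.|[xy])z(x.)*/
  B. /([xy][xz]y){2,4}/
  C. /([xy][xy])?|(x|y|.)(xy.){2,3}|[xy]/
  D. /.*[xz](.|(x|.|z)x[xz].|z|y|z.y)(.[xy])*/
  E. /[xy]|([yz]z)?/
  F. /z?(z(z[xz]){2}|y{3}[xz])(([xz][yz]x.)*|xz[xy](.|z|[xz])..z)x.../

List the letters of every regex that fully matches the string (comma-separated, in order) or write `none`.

A → no match — must start with "z"
B → no match
C → match
D → no match
E → match
F → no match

C, E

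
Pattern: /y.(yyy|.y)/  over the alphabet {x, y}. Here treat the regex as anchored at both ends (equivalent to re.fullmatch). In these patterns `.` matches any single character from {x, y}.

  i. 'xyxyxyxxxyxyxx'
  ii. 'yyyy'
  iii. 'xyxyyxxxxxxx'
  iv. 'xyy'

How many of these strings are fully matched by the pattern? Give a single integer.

i → no match — must start with 'y'
ii. 'yyyy' → match
iii. 'xyxyyxxxxxxx' → no match — must start with 'y'
iv. 'xyy' → no match — must start with 'y'
Total matched: 1

1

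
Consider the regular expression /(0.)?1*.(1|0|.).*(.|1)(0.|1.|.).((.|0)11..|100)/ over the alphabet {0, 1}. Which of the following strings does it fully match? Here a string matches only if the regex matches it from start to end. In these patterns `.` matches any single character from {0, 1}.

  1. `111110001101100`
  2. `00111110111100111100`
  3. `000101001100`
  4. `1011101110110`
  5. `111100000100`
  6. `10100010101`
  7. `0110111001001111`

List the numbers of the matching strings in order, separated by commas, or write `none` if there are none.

1 → match
2 → match
3 → match
4 → no match
5 → match
6 → no match
7 → match

1, 2, 3, 5, 7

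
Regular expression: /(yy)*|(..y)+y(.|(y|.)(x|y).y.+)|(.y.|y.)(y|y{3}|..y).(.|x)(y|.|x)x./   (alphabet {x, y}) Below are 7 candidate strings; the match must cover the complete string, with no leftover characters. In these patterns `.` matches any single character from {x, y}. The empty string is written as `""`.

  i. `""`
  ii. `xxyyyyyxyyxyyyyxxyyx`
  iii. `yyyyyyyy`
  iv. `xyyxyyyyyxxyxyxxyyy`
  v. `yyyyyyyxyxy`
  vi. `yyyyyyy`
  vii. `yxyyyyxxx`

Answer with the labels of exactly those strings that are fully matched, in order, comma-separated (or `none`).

i. `""` → match
ii → match
iii. `yyyyyyyy` → match
iv → no match
v. `yyyyyyyxyxy` → match
vi. `yyyyyyy` → no match
vii. `yxyyyyxxx` → no match

i, ii, iii, v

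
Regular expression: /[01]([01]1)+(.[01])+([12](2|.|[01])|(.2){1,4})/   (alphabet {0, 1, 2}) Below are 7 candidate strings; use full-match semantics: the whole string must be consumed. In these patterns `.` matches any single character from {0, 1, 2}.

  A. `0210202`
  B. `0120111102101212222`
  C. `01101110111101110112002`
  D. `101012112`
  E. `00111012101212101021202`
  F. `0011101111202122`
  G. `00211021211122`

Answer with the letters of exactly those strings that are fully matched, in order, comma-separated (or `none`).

A. `0210202` → no match
B → no match
C → match
D. `101012112` → match
E → match
F → no match
G → no match

C, D, E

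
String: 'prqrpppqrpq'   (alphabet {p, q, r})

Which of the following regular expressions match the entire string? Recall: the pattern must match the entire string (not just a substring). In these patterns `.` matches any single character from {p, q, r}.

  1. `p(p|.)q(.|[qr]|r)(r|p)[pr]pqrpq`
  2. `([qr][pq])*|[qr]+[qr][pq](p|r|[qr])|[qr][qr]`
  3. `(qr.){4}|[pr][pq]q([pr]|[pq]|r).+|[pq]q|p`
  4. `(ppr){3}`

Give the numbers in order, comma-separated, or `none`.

1

1 → match
2 → no match
3 → no match
4 → no match — must start with 'ppr'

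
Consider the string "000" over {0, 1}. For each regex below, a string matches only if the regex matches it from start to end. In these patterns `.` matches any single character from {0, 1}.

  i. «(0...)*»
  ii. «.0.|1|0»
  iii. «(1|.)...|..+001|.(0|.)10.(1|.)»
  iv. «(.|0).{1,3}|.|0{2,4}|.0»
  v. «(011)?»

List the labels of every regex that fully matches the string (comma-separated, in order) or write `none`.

i → no match
ii → match
iii → no match
iv → match
v → no match

ii, iv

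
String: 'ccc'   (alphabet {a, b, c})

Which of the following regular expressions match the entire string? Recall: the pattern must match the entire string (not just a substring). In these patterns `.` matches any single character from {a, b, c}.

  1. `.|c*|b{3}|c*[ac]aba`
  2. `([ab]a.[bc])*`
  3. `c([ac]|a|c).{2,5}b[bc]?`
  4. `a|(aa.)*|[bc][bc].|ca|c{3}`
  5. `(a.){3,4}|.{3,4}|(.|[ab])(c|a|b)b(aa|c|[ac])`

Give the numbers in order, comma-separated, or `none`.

1, 4, 5

1 → match
2 → no match
3 → no match
4 → match
5 → match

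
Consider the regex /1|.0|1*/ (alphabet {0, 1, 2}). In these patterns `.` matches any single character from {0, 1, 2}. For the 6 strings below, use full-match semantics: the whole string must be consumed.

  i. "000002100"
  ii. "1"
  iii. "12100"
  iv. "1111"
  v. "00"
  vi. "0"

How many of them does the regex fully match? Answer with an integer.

i → no match
ii → match
iii → no match
iv → match
v → match
vi → no match
Total matched: 3

3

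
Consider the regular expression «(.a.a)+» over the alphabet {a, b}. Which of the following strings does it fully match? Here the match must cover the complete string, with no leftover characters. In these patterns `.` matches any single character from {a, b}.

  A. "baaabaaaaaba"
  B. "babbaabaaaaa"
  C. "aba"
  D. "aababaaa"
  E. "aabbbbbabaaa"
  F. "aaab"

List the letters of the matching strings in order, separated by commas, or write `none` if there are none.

A → match
B → no match
C → no match
D → match
E → no match
F → no match — must end with "a"

A, D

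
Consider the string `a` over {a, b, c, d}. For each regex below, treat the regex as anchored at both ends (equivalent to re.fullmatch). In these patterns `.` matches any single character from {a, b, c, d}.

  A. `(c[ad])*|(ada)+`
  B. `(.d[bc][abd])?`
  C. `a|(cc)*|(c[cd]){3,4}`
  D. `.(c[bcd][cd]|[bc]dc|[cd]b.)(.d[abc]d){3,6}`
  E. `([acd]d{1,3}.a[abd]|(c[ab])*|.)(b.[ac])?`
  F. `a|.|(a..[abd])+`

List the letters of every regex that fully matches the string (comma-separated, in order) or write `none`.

C, E, F

A → no match
B → no match
C → match
D → no match — must end with `d`
E → match
F → match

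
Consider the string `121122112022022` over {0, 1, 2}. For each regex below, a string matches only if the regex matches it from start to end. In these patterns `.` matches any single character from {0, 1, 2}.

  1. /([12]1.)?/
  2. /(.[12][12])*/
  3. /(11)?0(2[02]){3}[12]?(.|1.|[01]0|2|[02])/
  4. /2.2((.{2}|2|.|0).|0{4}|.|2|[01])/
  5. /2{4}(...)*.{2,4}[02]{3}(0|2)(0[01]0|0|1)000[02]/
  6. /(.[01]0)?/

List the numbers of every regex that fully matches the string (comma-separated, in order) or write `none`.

1 → no match
2 → match
3 → no match
4 → no match — must start with `2`
5 → no match — must start with `2`
6 → no match

2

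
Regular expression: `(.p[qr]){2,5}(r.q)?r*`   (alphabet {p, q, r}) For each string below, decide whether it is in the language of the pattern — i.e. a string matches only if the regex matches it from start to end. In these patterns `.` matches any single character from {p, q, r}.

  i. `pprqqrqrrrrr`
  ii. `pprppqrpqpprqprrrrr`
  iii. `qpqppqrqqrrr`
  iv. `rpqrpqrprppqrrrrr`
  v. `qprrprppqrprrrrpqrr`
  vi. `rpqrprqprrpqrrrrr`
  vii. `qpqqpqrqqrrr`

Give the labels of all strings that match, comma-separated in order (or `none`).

ii, iii, iv, vi, vii

i. `pprqqrqrrrrr` → no match
ii → match
iii. `qpqppqrqqrrr` → match
iv → match
v → no match
vi → match
vii. `qpqqpqrqqrrr` → match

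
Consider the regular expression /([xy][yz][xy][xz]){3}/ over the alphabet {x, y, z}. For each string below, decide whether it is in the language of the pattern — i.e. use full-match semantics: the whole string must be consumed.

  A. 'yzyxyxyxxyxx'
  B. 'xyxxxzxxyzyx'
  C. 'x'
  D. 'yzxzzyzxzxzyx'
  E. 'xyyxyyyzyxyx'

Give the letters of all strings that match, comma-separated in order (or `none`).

B

A → no match
B → match
C → no match
D → no match
E → no match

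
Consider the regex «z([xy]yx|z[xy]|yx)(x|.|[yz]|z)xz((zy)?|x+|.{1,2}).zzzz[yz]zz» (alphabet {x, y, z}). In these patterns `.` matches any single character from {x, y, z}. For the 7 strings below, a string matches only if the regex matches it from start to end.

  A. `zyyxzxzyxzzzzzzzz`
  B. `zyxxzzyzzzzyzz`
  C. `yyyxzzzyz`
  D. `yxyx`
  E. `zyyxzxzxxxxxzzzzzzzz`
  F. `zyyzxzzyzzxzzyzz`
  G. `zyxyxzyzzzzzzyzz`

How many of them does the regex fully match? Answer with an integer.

3

A → match
B → no match
C → no match — must start with `z`
D → no match — must start with `z`
E → match
F → no match
G → match
Total matched: 3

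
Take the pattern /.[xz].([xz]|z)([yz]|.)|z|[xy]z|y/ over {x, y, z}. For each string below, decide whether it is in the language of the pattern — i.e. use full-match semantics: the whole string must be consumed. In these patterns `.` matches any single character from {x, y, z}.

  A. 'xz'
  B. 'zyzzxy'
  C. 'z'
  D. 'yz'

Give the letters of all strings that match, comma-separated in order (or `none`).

A. 'xz' → match
B. 'zyzzxy' → no match
C. 'z' → match
D. 'yz' → match

A, C, D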